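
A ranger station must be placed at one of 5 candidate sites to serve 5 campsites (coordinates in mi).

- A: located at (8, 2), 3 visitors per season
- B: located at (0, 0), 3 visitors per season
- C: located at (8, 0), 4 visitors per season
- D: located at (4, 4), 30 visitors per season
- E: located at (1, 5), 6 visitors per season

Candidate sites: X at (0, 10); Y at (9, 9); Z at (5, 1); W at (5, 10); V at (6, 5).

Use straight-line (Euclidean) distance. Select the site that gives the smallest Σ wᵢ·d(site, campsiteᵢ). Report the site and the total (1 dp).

Total weighted distance at each candidate:
  X (0, 10): total = 362.1
  Y (9, 9): total = 361.4
  Z (5, 1): total = 166.2
  W (5, 10): total = 321.8
  V (6, 5): total = 152.9
Minimum is at V with total 152.9 mi.

V, total 152.9 mi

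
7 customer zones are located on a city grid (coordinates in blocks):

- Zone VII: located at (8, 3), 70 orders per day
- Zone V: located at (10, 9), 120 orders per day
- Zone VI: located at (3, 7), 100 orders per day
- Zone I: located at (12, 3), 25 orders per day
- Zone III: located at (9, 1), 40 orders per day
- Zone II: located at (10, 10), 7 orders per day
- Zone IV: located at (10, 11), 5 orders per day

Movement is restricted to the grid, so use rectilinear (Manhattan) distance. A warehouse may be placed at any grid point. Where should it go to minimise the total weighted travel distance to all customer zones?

(9, 7)

Manhattan distance separates: Σwᵢ(|x−xᵢ|+|y−yᵢ|) = Σwᵢ|x−xᵢ| + Σwᵢ|y−yᵢ|, so x and y are optimised independently as 1-D weighted medians.
Total weight W = 367; half = 183.5.
x-coordinate, sorted with cumulative weight:
  x=3 (Zone VI, w=100) cum 100
  x=8 (Zone VII, w=70) cum 170
  x=9 (Zone III, w=40) cum 210  ← median
  x=10 (Zone V, w=120) cum 330
  x=10 (Zone II, w=7) cum 337
  x=10 (Zone IV, w=5) cum 342
  x=12 (Zone I, w=25) cum 367
⇒ x* = 9
y-coordinate, sorted with cumulative weight:
  y=1 (Zone III, w=40) cum 40
  y=3 (Zone VII, w=70) cum 110
  y=3 (Zone I, w=25) cum 135
  y=7 (Zone VI, w=100) cum 235  ← median
  y=9 (Zone V, w=120) cum 355
  y=10 (Zone II, w=7) cum 362
  y=11 (Zone IV, w=5) cum 367
⇒ y* = 7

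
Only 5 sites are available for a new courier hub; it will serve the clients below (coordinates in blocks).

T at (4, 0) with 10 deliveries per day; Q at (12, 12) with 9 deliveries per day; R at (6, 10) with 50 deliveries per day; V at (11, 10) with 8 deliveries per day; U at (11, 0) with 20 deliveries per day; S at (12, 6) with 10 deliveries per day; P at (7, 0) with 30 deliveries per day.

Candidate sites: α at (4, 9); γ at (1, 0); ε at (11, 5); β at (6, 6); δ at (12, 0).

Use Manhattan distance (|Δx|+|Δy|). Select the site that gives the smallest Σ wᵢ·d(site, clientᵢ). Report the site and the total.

β, total 950 blocks

Total weighted distance at each candidate:
  α (4, 9): total = 1193
  γ (1, 0): total = 1697
  ε (11, 5): total = 1122
  β (6, 6): total = 950
  δ (12, 0): total = 1306
Minimum is at β with total 950 blocks.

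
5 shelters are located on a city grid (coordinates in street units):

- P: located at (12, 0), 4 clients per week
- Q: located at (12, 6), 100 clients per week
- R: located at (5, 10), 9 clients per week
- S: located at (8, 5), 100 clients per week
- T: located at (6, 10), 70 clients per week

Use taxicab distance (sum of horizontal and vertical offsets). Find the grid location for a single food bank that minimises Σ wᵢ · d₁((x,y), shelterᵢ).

Manhattan distance separates: Σwᵢ(|x−xᵢ|+|y−yᵢ|) = Σwᵢ|x−xᵢ| + Σwᵢ|y−yᵢ|, so x and y are optimised independently as 1-D weighted medians.
Total weight W = 283; half = 141.5.
x-coordinate, sorted with cumulative weight:
  x=5 (R, w=9) cum 9
  x=6 (T, w=70) cum 79
  x=8 (S, w=100) cum 179  ← median
  x=12 (P, w=4) cum 183
  x=12 (Q, w=100) cum 283
⇒ x* = 8
y-coordinate, sorted with cumulative weight:
  y=0 (P, w=4) cum 4
  y=5 (S, w=100) cum 104
  y=6 (Q, w=100) cum 204  ← median
  y=10 (R, w=9) cum 213
  y=10 (T, w=70) cum 283
⇒ y* = 6

(8, 6)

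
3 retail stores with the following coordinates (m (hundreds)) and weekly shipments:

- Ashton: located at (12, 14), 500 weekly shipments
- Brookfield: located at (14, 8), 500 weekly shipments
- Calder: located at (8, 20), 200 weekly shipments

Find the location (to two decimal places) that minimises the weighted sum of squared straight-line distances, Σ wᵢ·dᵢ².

(12.17, 12.50)

The minimiser of Σwᵢ‖p−pᵢ‖² is the weighted centroid p* = (Σwᵢpᵢ)/(Σwᵢ).
Σwᵢ = 1200.
Σwᵢxᵢ = 500·12 + 500·14 + 200·8 = 14600.
Σwᵢyᵢ = 500·14 + 500·8 + 200·20 = 15000.
x* = 14600/1200 = 12.17, y* = 15000/1200 = 12.50.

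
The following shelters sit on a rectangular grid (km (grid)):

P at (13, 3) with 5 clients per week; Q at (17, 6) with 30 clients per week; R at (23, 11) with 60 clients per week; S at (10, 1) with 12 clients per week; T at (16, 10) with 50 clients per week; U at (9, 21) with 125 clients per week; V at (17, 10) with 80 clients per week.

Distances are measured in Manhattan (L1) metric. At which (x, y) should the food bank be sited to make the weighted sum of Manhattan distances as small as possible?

(16, 11)

Manhattan distance separates: Σwᵢ(|x−xᵢ|+|y−yᵢ|) = Σwᵢ|x−xᵢ| + Σwᵢ|y−yᵢ|, so x and y are optimised independently as 1-D weighted medians.
Total weight W = 362; half = 181.
x-coordinate, sorted with cumulative weight:
  x=9 (U, w=125) cum 125
  x=10 (S, w=12) cum 137
  x=13 (P, w=5) cum 142
  x=16 (T, w=50) cum 192  ← median
  x=17 (Q, w=30) cum 222
  x=17 (V, w=80) cum 302
  x=23 (R, w=60) cum 362
⇒ x* = 16
y-coordinate, sorted with cumulative weight:
  y=1 (S, w=12) cum 12
  y=3 (P, w=5) cum 17
  y=6 (Q, w=30) cum 47
  y=10 (T, w=50) cum 97
  y=10 (V, w=80) cum 177
  y=11 (R, w=60) cum 237  ← median
  y=21 (U, w=125) cum 362
⇒ y* = 11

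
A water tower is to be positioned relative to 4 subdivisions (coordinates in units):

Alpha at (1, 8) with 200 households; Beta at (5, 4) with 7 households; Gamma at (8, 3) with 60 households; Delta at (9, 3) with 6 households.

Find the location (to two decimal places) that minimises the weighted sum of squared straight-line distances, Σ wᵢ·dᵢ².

The minimiser of Σwᵢ‖p−pᵢ‖² is the weighted centroid p* = (Σwᵢpᵢ)/(Σwᵢ).
Σwᵢ = 273.
Σwᵢxᵢ = 200·1 + 7·5 + 60·8 + 6·9 = 769.
Σwᵢyᵢ = 200·8 + 7·4 + 60·3 + 6·3 = 1826.
x* = 769/273 = 2.82, y* = 1826/273 = 6.69.

(2.82, 6.69)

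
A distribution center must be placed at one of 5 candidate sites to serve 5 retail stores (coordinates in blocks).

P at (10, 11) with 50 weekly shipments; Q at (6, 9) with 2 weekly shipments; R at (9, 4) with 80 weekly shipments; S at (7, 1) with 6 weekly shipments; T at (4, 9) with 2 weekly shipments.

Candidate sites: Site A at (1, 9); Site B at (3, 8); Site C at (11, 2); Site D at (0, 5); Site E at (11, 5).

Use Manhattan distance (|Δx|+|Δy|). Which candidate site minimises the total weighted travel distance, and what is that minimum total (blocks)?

Total weighted distance at each candidate:
  Site A (1, 9): total = 1690
  Site B (3, 8): total = 1378
  Site C (11, 2): total = 902
  Site D (0, 5): total = 1702
  Site E (11, 5): total = 678
Minimum is at Site E with total 678 blocks.

Site E, total 678 blocks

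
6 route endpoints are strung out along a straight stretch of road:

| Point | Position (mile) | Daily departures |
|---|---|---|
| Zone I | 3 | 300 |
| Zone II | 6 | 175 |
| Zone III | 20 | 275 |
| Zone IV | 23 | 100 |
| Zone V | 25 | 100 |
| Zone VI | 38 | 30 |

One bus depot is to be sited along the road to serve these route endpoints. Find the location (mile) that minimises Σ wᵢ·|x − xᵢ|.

x = 20

For a sum of weighted absolute distances on a line, the optimum is the weighted median (not the mean). Total weight W = 980; half-weight = 490.
Sort by position and accumulate weight:
  mile 3 (Zone I, w=300) → cum 300
  mile 6 (Zone II, w=175) → cum 475
  mile 20 (Zone III, w=275) → cum 750  ≥ 490 → median here
  mile 23 (Zone IV, w=100) → cum 850
  mile 25 (Zone V, w=100) → cum 950
  mile 38 (Zone VI, w=30) → cum 980
Optimal location: mile 20.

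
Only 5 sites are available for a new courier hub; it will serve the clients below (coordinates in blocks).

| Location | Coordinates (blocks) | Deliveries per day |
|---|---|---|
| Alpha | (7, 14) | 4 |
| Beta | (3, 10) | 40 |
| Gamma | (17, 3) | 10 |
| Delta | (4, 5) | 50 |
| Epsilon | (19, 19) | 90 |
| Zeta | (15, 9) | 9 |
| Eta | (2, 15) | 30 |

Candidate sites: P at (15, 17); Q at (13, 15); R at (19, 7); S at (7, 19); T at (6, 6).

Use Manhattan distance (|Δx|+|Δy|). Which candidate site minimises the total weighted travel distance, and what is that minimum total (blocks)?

Q, total 3040 blocks

Total weighted distance at each candidate:
  P (15, 17): total = 3176
  Q (13, 15): total = 3040
  R (19, 7): total = 3630
  S (7, 19): total = 3162
  T (6, 6): total = 3444
Minimum is at Q with total 3040 blocks.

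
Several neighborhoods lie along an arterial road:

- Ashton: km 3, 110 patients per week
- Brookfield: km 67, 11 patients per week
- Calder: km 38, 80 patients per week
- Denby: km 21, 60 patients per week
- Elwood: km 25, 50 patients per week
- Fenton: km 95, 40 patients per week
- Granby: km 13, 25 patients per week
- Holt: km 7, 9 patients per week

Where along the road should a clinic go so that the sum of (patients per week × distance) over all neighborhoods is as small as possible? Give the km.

For a sum of weighted absolute distances on a line, the optimum is the weighted median (not the mean). Total weight W = 385; half-weight = 192.5.
Sort by position and accumulate weight:
  km 3 (Ashton, w=110) → cum 110
  km 7 (Holt, w=9) → cum 119
  km 13 (Granby, w=25) → cum 144
  km 21 (Denby, w=60) → cum 204  ≥ 192.5 → median here
  km 25 (Elwood, w=50) → cum 254
  km 38 (Calder, w=80) → cum 334
  km 67 (Brookfield, w=11) → cum 345
  km 95 (Fenton, w=40) → cum 385
Optimal location: km 21.

x = 21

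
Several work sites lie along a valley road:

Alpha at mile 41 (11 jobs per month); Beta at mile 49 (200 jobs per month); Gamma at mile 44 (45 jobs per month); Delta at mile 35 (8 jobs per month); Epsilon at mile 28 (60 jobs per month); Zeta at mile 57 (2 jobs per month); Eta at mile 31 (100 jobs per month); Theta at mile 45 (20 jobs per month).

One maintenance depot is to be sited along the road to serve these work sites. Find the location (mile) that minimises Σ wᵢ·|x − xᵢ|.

x = 44

For a sum of weighted absolute distances on a line, the optimum is the weighted median (not the mean). Total weight W = 446; half-weight = 223.
Sort by position and accumulate weight:
  mile 28 (Epsilon, w=60) → cum 60
  mile 31 (Eta, w=100) → cum 160
  mile 35 (Delta, w=8) → cum 168
  mile 41 (Alpha, w=11) → cum 179
  mile 44 (Gamma, w=45) → cum 224  ≥ 223 → median here
  mile 45 (Theta, w=20) → cum 244
  mile 49 (Beta, w=200) → cum 444
  mile 57 (Zeta, w=2) → cum 446
Optimal location: mile 44.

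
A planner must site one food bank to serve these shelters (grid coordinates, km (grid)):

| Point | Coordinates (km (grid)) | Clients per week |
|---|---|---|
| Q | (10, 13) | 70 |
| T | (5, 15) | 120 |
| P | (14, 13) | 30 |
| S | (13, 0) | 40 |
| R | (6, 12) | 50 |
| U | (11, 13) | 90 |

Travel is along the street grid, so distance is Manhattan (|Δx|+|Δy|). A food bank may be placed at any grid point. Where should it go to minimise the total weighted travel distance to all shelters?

(10, 13)

Manhattan distance separates: Σwᵢ(|x−xᵢ|+|y−yᵢ|) = Σwᵢ|x−xᵢ| + Σwᵢ|y−yᵢ|, so x and y are optimised independently as 1-D weighted medians.
Total weight W = 400; half = 200.
x-coordinate, sorted with cumulative weight:
  x=5 (T, w=120) cum 120
  x=6 (R, w=50) cum 170
  x=10 (Q, w=70) cum 240  ← median
  x=11 (U, w=90) cum 330
  x=13 (S, w=40) cum 370
  x=14 (P, w=30) cum 400
⇒ x* = 10
y-coordinate, sorted with cumulative weight:
  y=0 (S, w=40) cum 40
  y=12 (R, w=50) cum 90
  y=13 (Q, w=70) cum 160
  y=13 (P, w=30) cum 190
  y=13 (U, w=90) cum 280  ← median
  y=15 (T, w=120) cum 400
⇒ y* = 13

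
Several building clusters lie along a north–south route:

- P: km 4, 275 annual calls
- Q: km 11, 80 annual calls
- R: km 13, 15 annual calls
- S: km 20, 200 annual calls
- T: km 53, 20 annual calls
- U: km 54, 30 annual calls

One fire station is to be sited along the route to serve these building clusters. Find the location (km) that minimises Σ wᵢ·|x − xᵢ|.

x = 11

For a sum of weighted absolute distances on a line, the optimum is the weighted median (not the mean). Total weight W = 620; half-weight = 310.
Sort by position and accumulate weight:
  km 4 (P, w=275) → cum 275
  km 11 (Q, w=80) → cum 355  ≥ 310 → median here
  km 13 (R, w=15) → cum 370
  km 20 (S, w=200) → cum 570
  km 53 (T, w=20) → cum 590
  km 54 (U, w=30) → cum 620
Optimal location: km 11.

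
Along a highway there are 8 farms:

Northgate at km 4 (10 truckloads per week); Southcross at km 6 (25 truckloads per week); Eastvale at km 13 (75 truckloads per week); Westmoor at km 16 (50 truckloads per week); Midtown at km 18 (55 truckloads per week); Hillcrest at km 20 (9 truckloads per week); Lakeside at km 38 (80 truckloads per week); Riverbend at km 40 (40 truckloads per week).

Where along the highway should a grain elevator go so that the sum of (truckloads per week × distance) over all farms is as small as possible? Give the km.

For a sum of weighted absolute distances on a line, the optimum is the weighted median (not the mean). Total weight W = 344; half-weight = 172.
Sort by position and accumulate weight:
  km 4 (Northgate, w=10) → cum 10
  km 6 (Southcross, w=25) → cum 35
  km 13 (Eastvale, w=75) → cum 110
  km 16 (Westmoor, w=50) → cum 160
  km 18 (Midtown, w=55) → cum 215  ≥ 172 → median here
  km 20 (Hillcrest, w=9) → cum 224
  km 38 (Lakeside, w=80) → cum 304
  km 40 (Riverbend, w=40) → cum 344
Optimal location: km 18.

x = 18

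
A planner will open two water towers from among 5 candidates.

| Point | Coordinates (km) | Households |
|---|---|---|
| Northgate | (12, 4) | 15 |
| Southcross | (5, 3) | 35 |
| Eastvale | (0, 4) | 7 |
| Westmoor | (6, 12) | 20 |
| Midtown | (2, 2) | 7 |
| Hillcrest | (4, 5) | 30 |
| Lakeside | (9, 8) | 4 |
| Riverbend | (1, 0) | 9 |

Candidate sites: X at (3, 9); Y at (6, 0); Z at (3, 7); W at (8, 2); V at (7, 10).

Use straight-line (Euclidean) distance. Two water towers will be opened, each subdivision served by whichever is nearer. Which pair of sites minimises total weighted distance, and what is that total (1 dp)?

{Z, W}, total 516.7

Evaluate every pair (each demand assigned to the nearer of the two):
  {Z, W}: total = 516.7
  {Z, V}: total = 527.7
  {Y, Z}: total = 532.9
  {W, V}: total = 549.0
  {X, W}: total = 559.0
  {Y, V}: total = 563.2
  {X, Y}: total = 568.8
  {X, Z}: total = 606.0
  {Y, W}: total = 682.8
  {X, V}: total = 691.5
Best pair: {Z, W} with total 516.7.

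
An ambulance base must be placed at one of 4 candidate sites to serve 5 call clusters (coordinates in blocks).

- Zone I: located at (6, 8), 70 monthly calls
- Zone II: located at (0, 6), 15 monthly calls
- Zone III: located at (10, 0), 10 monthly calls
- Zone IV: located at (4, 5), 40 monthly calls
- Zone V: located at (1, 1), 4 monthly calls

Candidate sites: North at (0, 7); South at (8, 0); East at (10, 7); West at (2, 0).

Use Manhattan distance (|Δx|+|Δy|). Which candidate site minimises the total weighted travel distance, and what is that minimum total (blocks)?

Total weighted distance at each candidate:
  North (0, 7): total = 943
  South (8, 0): total = 1322
  East (10, 7): total = 965
  West (2, 0): total = 1328
Minimum is at North with total 943 blocks.

North, total 943 blocks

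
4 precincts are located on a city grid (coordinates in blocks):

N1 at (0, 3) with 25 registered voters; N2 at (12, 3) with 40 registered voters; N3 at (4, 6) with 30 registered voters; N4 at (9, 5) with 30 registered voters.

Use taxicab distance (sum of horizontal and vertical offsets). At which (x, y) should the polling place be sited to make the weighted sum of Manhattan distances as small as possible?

(9, 3)

Manhattan distance separates: Σwᵢ(|x−xᵢ|+|y−yᵢ|) = Σwᵢ|x−xᵢ| + Σwᵢ|y−yᵢ|, so x and y are optimised independently as 1-D weighted medians.
Total weight W = 125; half = 62.5.
x-coordinate, sorted with cumulative weight:
  x=0 (N1, w=25) cum 25
  x=4 (N3, w=30) cum 55
  x=9 (N4, w=30) cum 85  ← median
  x=12 (N2, w=40) cum 125
⇒ x* = 9
y-coordinate, sorted with cumulative weight:
  y=3 (N1, w=25) cum 25
  y=3 (N2, w=40) cum 65  ← median
  y=5 (N4, w=30) cum 95
  y=6 (N3, w=30) cum 125
⇒ y* = 3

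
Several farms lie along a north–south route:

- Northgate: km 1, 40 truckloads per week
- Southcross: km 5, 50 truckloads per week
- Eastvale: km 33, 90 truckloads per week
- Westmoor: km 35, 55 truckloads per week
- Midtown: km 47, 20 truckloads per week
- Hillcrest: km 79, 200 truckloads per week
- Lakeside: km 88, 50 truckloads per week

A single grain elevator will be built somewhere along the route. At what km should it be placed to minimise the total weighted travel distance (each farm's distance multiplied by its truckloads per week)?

x = 47

For a sum of weighted absolute distances on a line, the optimum is the weighted median (not the mean). Total weight W = 505; half-weight = 252.5.
Sort by position and accumulate weight:
  km 1 (Northgate, w=40) → cum 40
  km 5 (Southcross, w=50) → cum 90
  km 33 (Eastvale, w=90) → cum 180
  km 35 (Westmoor, w=55) → cum 235
  km 47 (Midtown, w=20) → cum 255  ≥ 252.5 → median here
  km 79 (Hillcrest, w=200) → cum 455
  km 88 (Lakeside, w=50) → cum 505
Optimal location: km 47.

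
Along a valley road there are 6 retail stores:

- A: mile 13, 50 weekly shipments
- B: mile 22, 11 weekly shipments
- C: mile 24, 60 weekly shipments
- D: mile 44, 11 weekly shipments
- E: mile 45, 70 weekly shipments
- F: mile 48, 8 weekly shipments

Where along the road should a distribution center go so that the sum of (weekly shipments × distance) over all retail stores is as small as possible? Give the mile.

For a sum of weighted absolute distances on a line, the optimum is the weighted median (not the mean). Total weight W = 210; half-weight = 105.
Sort by position and accumulate weight:
  mile 13 (A, w=50) → cum 50
  mile 22 (B, w=11) → cum 61
  mile 24 (C, w=60) → cum 121  ≥ 105 → median here
  mile 44 (D, w=11) → cum 132
  mile 45 (E, w=70) → cum 202
  mile 48 (F, w=8) → cum 210
Optimal location: mile 24.

x = 24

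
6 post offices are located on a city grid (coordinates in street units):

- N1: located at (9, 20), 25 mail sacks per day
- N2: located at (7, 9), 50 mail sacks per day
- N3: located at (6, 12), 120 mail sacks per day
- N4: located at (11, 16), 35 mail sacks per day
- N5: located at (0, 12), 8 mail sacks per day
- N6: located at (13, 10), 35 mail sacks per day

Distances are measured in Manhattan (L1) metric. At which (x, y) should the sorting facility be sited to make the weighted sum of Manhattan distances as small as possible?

Manhattan distance separates: Σwᵢ(|x−xᵢ|+|y−yᵢ|) = Σwᵢ|x−xᵢ| + Σwᵢ|y−yᵢ|, so x and y are optimised independently as 1-D weighted medians.
Total weight W = 273; half = 136.5.
x-coordinate, sorted with cumulative weight:
  x=0 (N5, w=8) cum 8
  x=6 (N3, w=120) cum 128
  x=7 (N2, w=50) cum 178  ← median
  x=9 (N1, w=25) cum 203
  x=11 (N4, w=35) cum 238
  x=13 (N6, w=35) cum 273
⇒ x* = 7
y-coordinate, sorted with cumulative weight:
  y=9 (N2, w=50) cum 50
  y=10 (N6, w=35) cum 85
  y=12 (N3, w=120) cum 205  ← median
  y=12 (N5, w=8) cum 213
  y=16 (N4, w=35) cum 248
  y=20 (N1, w=25) cum 273
⇒ y* = 12

(7, 12)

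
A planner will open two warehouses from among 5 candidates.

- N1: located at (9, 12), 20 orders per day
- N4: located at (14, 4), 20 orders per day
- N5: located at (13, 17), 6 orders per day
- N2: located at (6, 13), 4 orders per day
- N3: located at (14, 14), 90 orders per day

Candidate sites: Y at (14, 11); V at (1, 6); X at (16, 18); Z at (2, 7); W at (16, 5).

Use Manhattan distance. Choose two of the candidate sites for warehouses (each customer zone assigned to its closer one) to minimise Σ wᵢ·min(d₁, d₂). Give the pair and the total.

{Y, W}, total 532

Evaluate every pair (each demand assigned to the nearer of the two):
  {Y, W}: total = 532
  {Y, X}: total = 594
  {Y, V}: total = 612
  {Y, Z}: total = 612
  {X, W}: total = 944
  {X, Z}: total = 1144
  {V, X}: total = 1172
  {Z, W}: total = 1420
  {V, W}: total = 1468
  {V, Z}: total = 2416
Best pair: {Y, W} with total 532.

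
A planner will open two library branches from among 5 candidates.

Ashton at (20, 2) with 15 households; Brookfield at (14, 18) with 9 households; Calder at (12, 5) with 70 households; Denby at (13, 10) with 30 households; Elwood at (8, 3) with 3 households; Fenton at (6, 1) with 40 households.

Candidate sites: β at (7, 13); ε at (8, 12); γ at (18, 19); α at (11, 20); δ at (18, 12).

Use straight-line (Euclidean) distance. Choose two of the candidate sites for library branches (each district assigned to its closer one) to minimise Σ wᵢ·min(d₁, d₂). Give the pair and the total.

{ε, δ}, total 1418.0

Evaluate every pair (each demand assigned to the nearer of the two):
  {ε, δ}: total = 1418.0
  {ε, α}: total = 1466.9
  {ε, γ}: total = 1471.5
  {β, ε}: total = 1510.8
  {β, δ}: total = 1536.6
  {β, α}: total = 1661.3
  {β, γ}: total = 1666.0
  {α, δ}: total = 1683.9
  {γ, δ}: total = 1688.5
  {γ, α}: total = 2485.1
Best pair: {ε, δ} with total 1418.0.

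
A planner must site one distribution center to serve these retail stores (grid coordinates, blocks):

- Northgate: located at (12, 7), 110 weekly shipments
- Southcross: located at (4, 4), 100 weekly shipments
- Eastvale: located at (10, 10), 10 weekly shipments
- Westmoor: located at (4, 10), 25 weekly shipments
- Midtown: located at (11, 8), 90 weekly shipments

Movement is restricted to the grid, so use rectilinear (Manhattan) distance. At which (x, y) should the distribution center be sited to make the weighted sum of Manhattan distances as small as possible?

Manhattan distance separates: Σwᵢ(|x−xᵢ|+|y−yᵢ|) = Σwᵢ|x−xᵢ| + Σwᵢ|y−yᵢ|, so x and y are optimised independently as 1-D weighted medians.
Total weight W = 335; half = 167.5.
x-coordinate, sorted with cumulative weight:
  x=4 (Southcross, w=100) cum 100
  x=4 (Westmoor, w=25) cum 125
  x=10 (Eastvale, w=10) cum 135
  x=11 (Midtown, w=90) cum 225  ← median
  x=12 (Northgate, w=110) cum 335
⇒ x* = 11
y-coordinate, sorted with cumulative weight:
  y=4 (Southcross, w=100) cum 100
  y=7 (Northgate, w=110) cum 210  ← median
  y=8 (Midtown, w=90) cum 300
  y=10 (Eastvale, w=10) cum 310
  y=10 (Westmoor, w=25) cum 335
⇒ y* = 7

(11, 7)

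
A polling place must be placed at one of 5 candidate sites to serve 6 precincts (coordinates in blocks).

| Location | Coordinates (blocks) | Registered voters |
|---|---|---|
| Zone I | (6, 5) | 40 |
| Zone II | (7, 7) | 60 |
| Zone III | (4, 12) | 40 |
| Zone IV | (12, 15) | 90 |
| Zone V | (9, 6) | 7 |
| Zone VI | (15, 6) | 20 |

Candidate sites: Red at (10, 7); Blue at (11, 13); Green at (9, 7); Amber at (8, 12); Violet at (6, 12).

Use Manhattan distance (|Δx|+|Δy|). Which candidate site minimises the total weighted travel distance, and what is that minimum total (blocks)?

Total weighted distance at each candidate:
  Red (10, 7): total = 1894
  Blue (11, 13): total = 1993
  Green (9, 7): total = 1857
  Amber (8, 12): total = 1819
  Violet (6, 12): total = 1893
Minimum is at Amber with total 1819 blocks.

Amber, total 1819 blocks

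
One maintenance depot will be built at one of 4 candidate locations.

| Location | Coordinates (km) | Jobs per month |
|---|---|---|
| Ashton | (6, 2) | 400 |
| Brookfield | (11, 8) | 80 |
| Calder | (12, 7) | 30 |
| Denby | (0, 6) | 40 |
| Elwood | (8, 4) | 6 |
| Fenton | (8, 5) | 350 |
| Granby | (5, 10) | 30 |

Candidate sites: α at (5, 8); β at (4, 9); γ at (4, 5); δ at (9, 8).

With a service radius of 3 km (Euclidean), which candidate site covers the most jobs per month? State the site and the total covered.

Coverage radius r = 3 km; a point is covered iff (Δx)²+(Δy)² ≤ 3² = 9.
  α (5, 8): covers {Granby} → 30
  β (4, 9): covers {Granby} → 30
  γ (4, 5): covers {none} → 0
  δ (9, 8): covers {Brookfield} → 80
Maximum coverage at δ: 80 jobs per month.

δ, covering 80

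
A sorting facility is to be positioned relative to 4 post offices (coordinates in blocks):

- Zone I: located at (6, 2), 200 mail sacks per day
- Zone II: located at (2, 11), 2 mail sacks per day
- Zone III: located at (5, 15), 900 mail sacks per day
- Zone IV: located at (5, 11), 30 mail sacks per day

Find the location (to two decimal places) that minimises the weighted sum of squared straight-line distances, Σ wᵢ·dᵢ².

(5.17, 12.59)

The minimiser of Σwᵢ‖p−pᵢ‖² is the weighted centroid p* = (Σwᵢpᵢ)/(Σwᵢ).
Σwᵢ = 1132.
Σwᵢxᵢ = 200·6 + 2·2 + 900·5 + 30·5 = 5854.
Σwᵢyᵢ = 200·2 + 2·11 + 900·15 + 30·11 = 14252.
x* = 5854/1132 = 5.17, y* = 14252/1132 = 12.59.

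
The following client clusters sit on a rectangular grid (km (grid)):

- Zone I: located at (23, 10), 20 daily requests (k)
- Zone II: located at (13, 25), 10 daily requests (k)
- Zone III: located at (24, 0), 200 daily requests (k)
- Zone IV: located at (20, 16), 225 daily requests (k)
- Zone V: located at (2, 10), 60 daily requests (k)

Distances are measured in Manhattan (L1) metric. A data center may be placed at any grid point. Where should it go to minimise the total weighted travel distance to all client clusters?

(20, 10)

Manhattan distance separates: Σwᵢ(|x−xᵢ|+|y−yᵢ|) = Σwᵢ|x−xᵢ| + Σwᵢ|y−yᵢ|, so x and y are optimised independently as 1-D weighted medians.
Total weight W = 515; half = 257.5.
x-coordinate, sorted with cumulative weight:
  x=2 (Zone V, w=60) cum 60
  x=13 (Zone II, w=10) cum 70
  x=20 (Zone IV, w=225) cum 295  ← median
  x=23 (Zone I, w=20) cum 315
  x=24 (Zone III, w=200) cum 515
⇒ x* = 20
y-coordinate, sorted with cumulative weight:
  y=0 (Zone III, w=200) cum 200
  y=10 (Zone I, w=20) cum 220
  y=10 (Zone V, w=60) cum 280  ← median
  y=16 (Zone IV, w=225) cum 505
  y=25 (Zone II, w=10) cum 515
⇒ y* = 10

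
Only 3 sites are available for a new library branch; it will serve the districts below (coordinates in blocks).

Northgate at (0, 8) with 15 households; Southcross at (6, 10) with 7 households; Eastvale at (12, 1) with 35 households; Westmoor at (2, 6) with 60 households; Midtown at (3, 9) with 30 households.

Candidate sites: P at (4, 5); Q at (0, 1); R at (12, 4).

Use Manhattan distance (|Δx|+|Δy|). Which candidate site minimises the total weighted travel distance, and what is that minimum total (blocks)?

Total weighted distance at each candidate:
  P (4, 5): total = 904
  Q (0, 1): total = 1380
  R (12, 4): total = 1569
Minimum is at P with total 904 blocks.

P, total 904 blocks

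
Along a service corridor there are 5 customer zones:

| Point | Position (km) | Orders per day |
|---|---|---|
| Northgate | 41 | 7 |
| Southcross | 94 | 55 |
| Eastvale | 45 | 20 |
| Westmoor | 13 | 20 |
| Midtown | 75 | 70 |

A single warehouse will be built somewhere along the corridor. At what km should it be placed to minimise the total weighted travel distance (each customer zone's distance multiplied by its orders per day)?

x = 75

For a sum of weighted absolute distances on a line, the optimum is the weighted median (not the mean). Total weight W = 172; half-weight = 86.
Sort by position and accumulate weight:
  km 13 (Westmoor, w=20) → cum 20
  km 41 (Northgate, w=7) → cum 27
  km 45 (Eastvale, w=20) → cum 47
  km 75 (Midtown, w=70) → cum 117  ≥ 86 → median here
  km 94 (Southcross, w=55) → cum 172
Optimal location: km 75.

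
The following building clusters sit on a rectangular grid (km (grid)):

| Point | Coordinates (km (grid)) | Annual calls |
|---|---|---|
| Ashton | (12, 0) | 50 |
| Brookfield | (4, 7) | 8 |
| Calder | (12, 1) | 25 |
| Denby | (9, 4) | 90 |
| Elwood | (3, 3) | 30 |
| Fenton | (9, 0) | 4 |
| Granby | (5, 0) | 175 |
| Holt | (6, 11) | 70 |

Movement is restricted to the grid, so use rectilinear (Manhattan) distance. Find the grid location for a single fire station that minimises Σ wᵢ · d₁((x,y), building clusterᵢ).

Manhattan distance separates: Σwᵢ(|x−xᵢ|+|y−yᵢ|) = Σwᵢ|x−xᵢ| + Σwᵢ|y−yᵢ|, so x and y are optimised independently as 1-D weighted medians.
Total weight W = 452; half = 226.
x-coordinate, sorted with cumulative weight:
  x=3 (Elwood, w=30) cum 30
  x=4 (Brookfield, w=8) cum 38
  x=5 (Granby, w=175) cum 213
  x=6 (Holt, w=70) cum 283  ← median
  x=9 (Denby, w=90) cum 373
  x=9 (Fenton, w=4) cum 377
  x=12 (Ashton, w=50) cum 427
  x=12 (Calder, w=25) cum 452
⇒ x* = 6
y-coordinate, sorted with cumulative weight:
  y=0 (Ashton, w=50) cum 50
  y=0 (Fenton, w=4) cum 54
  y=0 (Granby, w=175) cum 229  ← median
  y=1 (Calder, w=25) cum 254
  y=3 (Elwood, w=30) cum 284
  y=4 (Denby, w=90) cum 374
  y=7 (Brookfield, w=8) cum 382
  y=11 (Holt, w=70) cum 452
⇒ y* = 0

(6, 0)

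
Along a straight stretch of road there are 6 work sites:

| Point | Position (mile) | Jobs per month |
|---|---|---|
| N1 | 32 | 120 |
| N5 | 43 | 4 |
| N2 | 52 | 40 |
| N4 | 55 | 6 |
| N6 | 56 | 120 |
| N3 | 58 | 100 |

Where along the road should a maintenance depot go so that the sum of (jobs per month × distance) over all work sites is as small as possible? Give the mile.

For a sum of weighted absolute distances on a line, the optimum is the weighted median (not the mean). Total weight W = 390; half-weight = 195.
Sort by position and accumulate weight:
  mile 32 (N1, w=120) → cum 120
  mile 43 (N5, w=4) → cum 124
  mile 52 (N2, w=40) → cum 164
  mile 55 (N4, w=6) → cum 170
  mile 56 (N6, w=120) → cum 290  ≥ 195 → median here
  mile 58 (N3, w=100) → cum 390
Optimal location: mile 56.

x = 56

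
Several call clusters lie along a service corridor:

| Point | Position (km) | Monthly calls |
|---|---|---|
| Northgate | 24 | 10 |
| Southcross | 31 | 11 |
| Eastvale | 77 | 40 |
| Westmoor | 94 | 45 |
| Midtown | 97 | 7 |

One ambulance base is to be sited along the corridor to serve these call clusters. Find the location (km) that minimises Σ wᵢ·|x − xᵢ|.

For a sum of weighted absolute distances on a line, the optimum is the weighted median (not the mean). Total weight W = 113; half-weight = 56.5.
Sort by position and accumulate weight:
  km 24 (Northgate, w=10) → cum 10
  km 31 (Southcross, w=11) → cum 21
  km 77 (Eastvale, w=40) → cum 61  ≥ 56.5 → median here
  km 94 (Westmoor, w=45) → cum 106
  km 97 (Midtown, w=7) → cum 113
Optimal location: km 77.

x = 77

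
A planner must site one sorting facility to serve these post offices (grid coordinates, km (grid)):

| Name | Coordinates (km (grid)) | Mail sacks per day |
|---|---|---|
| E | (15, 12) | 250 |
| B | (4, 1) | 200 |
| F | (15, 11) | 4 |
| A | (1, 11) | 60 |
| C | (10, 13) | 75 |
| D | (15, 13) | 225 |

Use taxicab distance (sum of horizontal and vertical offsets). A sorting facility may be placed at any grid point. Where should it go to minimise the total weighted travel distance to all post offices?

(15, 12)

Manhattan distance separates: Σwᵢ(|x−xᵢ|+|y−yᵢ|) = Σwᵢ|x−xᵢ| + Σwᵢ|y−yᵢ|, so x and y are optimised independently as 1-D weighted medians.
Total weight W = 814; half = 407.
x-coordinate, sorted with cumulative weight:
  x=1 (A, w=60) cum 60
  x=4 (B, w=200) cum 260
  x=10 (C, w=75) cum 335
  x=15 (E, w=250) cum 585  ← median
  x=15 (F, w=4) cum 589
  x=15 (D, w=225) cum 814
⇒ x* = 15
y-coordinate, sorted with cumulative weight:
  y=1 (B, w=200) cum 200
  y=11 (F, w=4) cum 204
  y=11 (A, w=60) cum 264
  y=12 (E, w=250) cum 514  ← median
  y=13 (C, w=75) cum 589
  y=13 (D, w=225) cum 814
⇒ y* = 12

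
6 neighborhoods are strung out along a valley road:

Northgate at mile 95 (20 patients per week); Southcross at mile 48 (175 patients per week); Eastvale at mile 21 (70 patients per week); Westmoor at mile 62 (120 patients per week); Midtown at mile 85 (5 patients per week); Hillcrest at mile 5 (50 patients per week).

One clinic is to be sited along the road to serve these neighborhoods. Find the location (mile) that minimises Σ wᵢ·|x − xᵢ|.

For a sum of weighted absolute distances on a line, the optimum is the weighted median (not the mean). Total weight W = 440; half-weight = 220.
Sort by position and accumulate weight:
  mile 5 (Hillcrest, w=50) → cum 50
  mile 21 (Eastvale, w=70) → cum 120
  mile 48 (Southcross, w=175) → cum 295  ≥ 220 → median here
  mile 62 (Westmoor, w=120) → cum 415
  mile 85 (Midtown, w=5) → cum 420
  mile 95 (Northgate, w=20) → cum 440
Optimal location: mile 48.

x = 48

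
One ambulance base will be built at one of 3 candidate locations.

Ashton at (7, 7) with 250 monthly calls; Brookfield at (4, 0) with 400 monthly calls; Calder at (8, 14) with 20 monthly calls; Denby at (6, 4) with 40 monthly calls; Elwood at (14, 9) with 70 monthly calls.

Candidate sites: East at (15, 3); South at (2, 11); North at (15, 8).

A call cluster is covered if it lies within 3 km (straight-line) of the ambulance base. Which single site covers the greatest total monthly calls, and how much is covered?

Coverage radius r = 3 km; a point is covered iff (Δx)²+(Δy)² ≤ 3² = 9.
  East (15, 3): covers {none} → 0
  South (2, 11): covers {none} → 0
  North (15, 8): covers {Elwood} → 70
Maximum coverage at North: 70 monthly calls.

North, covering 70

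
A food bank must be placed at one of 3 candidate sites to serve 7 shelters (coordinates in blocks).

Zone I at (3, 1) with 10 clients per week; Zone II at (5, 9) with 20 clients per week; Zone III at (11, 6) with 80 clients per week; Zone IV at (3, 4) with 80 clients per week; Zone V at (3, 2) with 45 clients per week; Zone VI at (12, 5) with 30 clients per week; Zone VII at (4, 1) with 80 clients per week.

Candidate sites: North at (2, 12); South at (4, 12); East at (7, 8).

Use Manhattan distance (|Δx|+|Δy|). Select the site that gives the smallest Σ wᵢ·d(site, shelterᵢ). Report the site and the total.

Total weighted distance at each candidate:
  North (2, 12): total = 4205
  South (4, 12): total = 3785
  East (7, 8): total = 2780
Minimum is at East with total 2780 blocks.

East, total 2780 blocks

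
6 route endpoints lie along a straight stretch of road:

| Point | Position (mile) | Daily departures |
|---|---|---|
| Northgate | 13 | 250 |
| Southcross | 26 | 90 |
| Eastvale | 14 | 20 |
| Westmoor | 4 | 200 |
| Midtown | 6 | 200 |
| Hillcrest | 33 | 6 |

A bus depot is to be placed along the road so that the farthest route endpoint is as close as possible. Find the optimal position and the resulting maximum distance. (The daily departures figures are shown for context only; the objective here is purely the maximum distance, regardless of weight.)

The 1-center on a line is the midpoint of the two extreme points: leftmost at 4, rightmost at 33.
Optimal location = (4 + 33)/2 = 18.5; maximum distance = (33 − 4)/2 = 14.5.

location 18.5, max distance 14.5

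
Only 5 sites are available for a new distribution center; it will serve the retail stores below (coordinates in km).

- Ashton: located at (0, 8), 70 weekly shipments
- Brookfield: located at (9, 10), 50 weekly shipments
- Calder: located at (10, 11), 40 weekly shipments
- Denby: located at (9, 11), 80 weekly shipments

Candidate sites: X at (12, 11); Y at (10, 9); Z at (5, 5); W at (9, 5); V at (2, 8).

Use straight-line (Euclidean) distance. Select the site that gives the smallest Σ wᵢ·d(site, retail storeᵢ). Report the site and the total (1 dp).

Y, total 1033.1 km

Total weighted distance at each candidate:
  X (12, 11): total = 1344.0
  Y (10, 9): total = 1033.1
  Z (5, 5): total = 1617.6
  W (9, 5): total = 1637.4
  V (2, 8): total = 1455.0
Minimum is at Y with total 1033.1 km.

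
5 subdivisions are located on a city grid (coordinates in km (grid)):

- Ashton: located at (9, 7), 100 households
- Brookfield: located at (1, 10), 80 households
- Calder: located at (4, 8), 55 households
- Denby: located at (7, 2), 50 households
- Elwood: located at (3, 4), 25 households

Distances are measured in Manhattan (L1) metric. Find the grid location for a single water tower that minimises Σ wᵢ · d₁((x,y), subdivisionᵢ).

(4, 7)

Manhattan distance separates: Σwᵢ(|x−xᵢ|+|y−yᵢ|) = Σwᵢ|x−xᵢ| + Σwᵢ|y−yᵢ|, so x and y are optimised independently as 1-D weighted medians.
Total weight W = 310; half = 155.
x-coordinate, sorted with cumulative weight:
  x=1 (Brookfield, w=80) cum 80
  x=3 (Elwood, w=25) cum 105
  x=4 (Calder, w=55) cum 160  ← median
  x=7 (Denby, w=50) cum 210
  x=9 (Ashton, w=100) cum 310
⇒ x* = 4
y-coordinate, sorted with cumulative weight:
  y=2 (Denby, w=50) cum 50
  y=4 (Elwood, w=25) cum 75
  y=7 (Ashton, w=100) cum 175  ← median
  y=8 (Calder, w=55) cum 230
  y=10 (Brookfield, w=80) cum 310
⇒ y* = 7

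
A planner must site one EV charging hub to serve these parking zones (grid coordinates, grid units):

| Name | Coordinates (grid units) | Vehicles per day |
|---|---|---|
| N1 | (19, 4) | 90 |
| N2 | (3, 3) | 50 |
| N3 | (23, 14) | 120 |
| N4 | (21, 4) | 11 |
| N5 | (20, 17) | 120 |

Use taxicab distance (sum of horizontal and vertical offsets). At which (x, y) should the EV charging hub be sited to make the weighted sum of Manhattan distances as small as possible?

Manhattan distance separates: Σwᵢ(|x−xᵢ|+|y−yᵢ|) = Σwᵢ|x−xᵢ| + Σwᵢ|y−yᵢ|, so x and y are optimised independently as 1-D weighted medians.
Total weight W = 391; half = 195.5.
x-coordinate, sorted with cumulative weight:
  x=3 (N2, w=50) cum 50
  x=19 (N1, w=90) cum 140
  x=20 (N5, w=120) cum 260  ← median
  x=21 (N4, w=11) cum 271
  x=23 (N3, w=120) cum 391
⇒ x* = 20
y-coordinate, sorted with cumulative weight:
  y=3 (N2, w=50) cum 50
  y=4 (N1, w=90) cum 140
  y=4 (N4, w=11) cum 151
  y=14 (N3, w=120) cum 271  ← median
  y=17 (N5, w=120) cum 391
⇒ y* = 14

(20, 14)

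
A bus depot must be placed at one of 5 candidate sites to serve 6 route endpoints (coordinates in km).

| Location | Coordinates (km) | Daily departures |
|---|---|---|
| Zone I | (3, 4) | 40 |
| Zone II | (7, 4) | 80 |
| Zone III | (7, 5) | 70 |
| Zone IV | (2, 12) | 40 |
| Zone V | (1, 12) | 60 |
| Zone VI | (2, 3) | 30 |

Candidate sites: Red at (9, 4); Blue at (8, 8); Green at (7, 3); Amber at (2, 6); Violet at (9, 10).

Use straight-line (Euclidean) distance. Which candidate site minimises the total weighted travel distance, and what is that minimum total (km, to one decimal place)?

Total weighted distance at each candidate:
  Red (9, 4): total = 1872.7
  Blue (8, 8): total = 1813.8
  Green (7, 3): total = 1595.7
  Amber (2, 6): total = 1572.2
  Violet (9, 10): total = 2305.3
Minimum is at Amber with total 1572.2 km.

Amber, total 1572.2 km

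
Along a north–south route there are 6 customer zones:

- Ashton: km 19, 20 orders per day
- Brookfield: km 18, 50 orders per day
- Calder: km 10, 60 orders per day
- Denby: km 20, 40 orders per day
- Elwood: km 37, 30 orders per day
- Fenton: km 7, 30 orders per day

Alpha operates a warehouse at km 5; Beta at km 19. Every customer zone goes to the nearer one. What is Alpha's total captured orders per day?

The indifferent point is the midpoint (5+19)/2 = 12; customer zones left of it (closer to Alpha at 5) go to Alpha, those right go to Beta.
  Fenton at 7 (w=30) → Alpha
  Calder at 10 (w=60) → Alpha
  Brookfield at 18 (w=50) → Beta
  Ashton at 19 (w=20) → Beta
  Denby at 20 (w=40) → Beta
  Elwood at 37 (w=30) → Beta
Alpha captures 90; Beta captures 140.

90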